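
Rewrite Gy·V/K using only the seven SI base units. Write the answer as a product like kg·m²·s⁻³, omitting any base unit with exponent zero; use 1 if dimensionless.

kg·m⁴·s⁻⁵·A⁻¹·K⁻¹

Gy = J/kg (absorbed dose = energy per mass),
    = m²·s⁻².
V = W/A (potential = power per current),
    = kg·m²·s⁻³·A⁻¹.
Combining: Gy·K⁻¹·V = (m²·s⁻²) · K⁻¹ · (kg·m²·s⁻³·A⁻¹) = kg·m⁴·s⁻⁵·A⁻¹·K⁻¹.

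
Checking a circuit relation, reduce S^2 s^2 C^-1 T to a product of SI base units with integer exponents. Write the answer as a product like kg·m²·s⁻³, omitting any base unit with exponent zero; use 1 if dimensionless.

kg⁻¹·m⁻⁴·s⁵·A²

S = kg⁻¹·m⁻²·s³·A².
So S² = kg⁻²·m⁻⁴·s⁶·A⁴.
C = s·A.
So C⁻¹ = s⁻¹·A⁻¹.
T = kg·s⁻²·A⁻¹.
Combining: S²·s²·C⁻¹·T = (kg⁻²·m⁻⁴·s⁶·A⁴) · s² · (s⁻¹·A⁻¹) · (kg·s⁻²·A⁻¹) = kg⁻¹·m⁻⁴·s⁵·A².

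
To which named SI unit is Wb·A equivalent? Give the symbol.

J

Wb = kg·m²·s⁻²·A⁻¹.
Combining: Wb·A = (kg·m²·s⁻²·A⁻¹) · A = kg·m²·s⁻².
kg·m²·s⁻² is the base-SI form of the joule.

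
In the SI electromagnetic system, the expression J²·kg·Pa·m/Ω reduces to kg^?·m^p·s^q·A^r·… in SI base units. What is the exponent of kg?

3

J = kg·m²·s⁻².
So J² = kg²·m⁴·s⁻⁴.
Pa = kg·m⁻¹·s⁻².
Ω = kg·m²·s⁻³·A⁻².
So Ω⁻¹ = kg⁻¹·m⁻²·s³·A².
Combining: J²·kg·Pa·Ω⁻¹·m = (kg²·m⁴·s⁻⁴) · kg · (kg·m⁻¹·s⁻²) · (kg⁻¹·m⁻²·s³·A²) · m = kg³·m²·s⁻³·A².
The exponent of kg is 3.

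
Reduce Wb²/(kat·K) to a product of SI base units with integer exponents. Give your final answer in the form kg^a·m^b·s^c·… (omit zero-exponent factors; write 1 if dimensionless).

Wb = V·s (flux: a volt is a weber per second),
    = kg·m²·s⁻²·A⁻¹.
So Wb² = kg²·m⁴·s⁻⁴·A⁻².
kat = mol/s = s⁻¹·mol (catalytic activity).
So kat⁻¹ = s·mol⁻¹.
Combining: Wb²·kat⁻¹·K⁻¹ = (kg²·m⁴·s⁻⁴·A⁻²) · (s·mol⁻¹) · K⁻¹ = kg²·m⁴·s⁻³·A⁻²·K⁻¹·mol⁻¹.

kg²·m⁴·s⁻³·A⁻²·K⁻¹·mol⁻¹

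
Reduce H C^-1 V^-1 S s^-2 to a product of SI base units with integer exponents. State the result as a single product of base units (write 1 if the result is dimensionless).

kg⁻¹·m⁻²·s

H = Wb/A (inductance = flux per current),
    = kg·m²·s⁻²·A⁻².
C = A·s = s·A (charge = current × time).
So C⁻¹ = s⁻¹·A⁻¹.
V = W/A (potential = power per current),
    = kg·m²·s⁻³·A⁻¹.
So V⁻¹ = kg⁻¹·m⁻²·s³·A.
S = 1/Ω (conductance is reciprocal resistance),
    = kg⁻¹·m⁻²·s³·A².
Combining: H·C⁻¹·V⁻¹·S·s⁻² = (kg·m²·s⁻²·A⁻²) · (s⁻¹·A⁻¹) · (kg⁻¹·m⁻²·s³·A) · (kg⁻¹·m⁻²·s³·A²) · s⁻² = kg⁻¹·m⁻²·s.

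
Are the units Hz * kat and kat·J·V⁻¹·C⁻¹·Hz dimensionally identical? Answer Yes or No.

Left side:
  Hz = s⁻¹.
  kat = s⁻¹·mol.
  Combining: Hz·kat = s⁻¹ · (s⁻¹·mol) = s⁻²·mol.
Right side:
  kat = mol/s = s⁻¹·mol (catalytic activity).
  J = N·m (work = force × distance),
      = kg·m²·s⁻².
  V = W/A (potential = power per current),
      = kg·m²·s⁻³·A⁻¹.
  So V⁻¹ = kg⁻¹·m⁻²·s³·A.
  C = A·s = s·A (charge = current × time).
  So C⁻¹ = s⁻¹·A⁻¹.
  Hz = 1/s = s⁻¹ (frequency is cycles per second).
  Combining: kat·J·V⁻¹·C⁻¹·Hz = (s⁻¹·mol) · (kg·m²·s⁻²) · (kg⁻¹·m⁻²·s³·A) · (s⁻¹·A⁻¹) · s⁻¹ = s⁻²·mol.
Both reduce to s⁻²·mol.

Yes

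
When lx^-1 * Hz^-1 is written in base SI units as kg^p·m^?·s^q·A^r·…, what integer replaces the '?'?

2

lx = m⁻²·cd.
So lx⁻¹ = m²·cd⁻¹.
Hz = s⁻¹.
So Hz⁻¹ = s.
Combining: lx⁻¹·Hz⁻¹ = (m²·cd⁻¹) · s = m²·s·cd⁻¹.
The exponent of m is 2.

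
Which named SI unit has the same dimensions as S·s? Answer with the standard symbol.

S = kg⁻¹·m⁻²·s³·A².
Combining: S·s = (kg⁻¹·m⁻²·s³·A²) · s = kg⁻¹·m⁻²·s⁴·A².
kg⁻¹·m⁻²·s⁴·A² is the base-SI form of the farad.

F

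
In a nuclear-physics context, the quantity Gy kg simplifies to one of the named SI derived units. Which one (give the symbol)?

J

Gy = m²·s⁻².
Combining: Gy·kg = (m²·s⁻²) · kg = kg·m²·s⁻².
kg·m²·s⁻² is the base-SI form of the joule.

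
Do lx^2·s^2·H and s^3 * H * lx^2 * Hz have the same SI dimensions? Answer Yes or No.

Left side:
  lx = lm/m² (illuminance = luminous flux per area),
      = m⁻²·cd.
  So lx² = m⁻⁴·cd².
  H = Wb/A (inductance = flux per current),
      = kg·m²·s⁻²·A⁻².
  Combining: lx²·s²·H = (m⁻⁴·cd²) · s² · (kg·m²·s⁻²·A⁻²) = kg·m⁻²·A⁻²·cd².
Right side:
  H = Wb/A (inductance = flux per current),
      = kg·m²·s⁻²·A⁻².
  lx = lm/m² (illuminance = luminous flux per area),
      = m⁻²·cd.
  So lx² = m⁻⁴·cd².
  Hz = 1/s = s⁻¹ (frequency is cycles per second).
  Combining: s³·H·lx²·Hz = s³ · (kg·m²·s⁻²·A⁻²) · (m⁻⁴·cd²) · s⁻¹ = kg·m⁻²·A⁻²·cd².
Both reduce to kg·m⁻²·A⁻²·cd².

Yes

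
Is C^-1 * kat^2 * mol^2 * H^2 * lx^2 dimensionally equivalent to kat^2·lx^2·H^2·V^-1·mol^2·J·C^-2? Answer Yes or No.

Left side:
  C = s·A.
  So C⁻¹ = s⁻¹·A⁻¹.
  kat = s⁻¹·mol.
  So kat² = s⁻²·mol².
  H = kg·m²·s⁻²·A⁻².
  So H² = kg²·m⁴·s⁻⁴·A⁻⁴.
  lx = m⁻²·cd.
  So lx² = m⁻⁴·cd².
  Combining: C⁻¹·kat²·mol²·H²·lx² = (s⁻¹·A⁻¹) · (s⁻²·mol²) · mol² · (kg²·m⁴·s⁻⁴·A⁻⁴) · (m⁻⁴·cd²) = kg²·s⁻⁷·A⁻⁵·mol⁴·cd².
Right side:
  kat = mol/s = s⁻¹·mol (catalytic activity).
  So kat² = s⁻²·mol².
  lx = lm/m² (illuminance = luminous flux per area),
      = m⁻²·cd.
  So lx² = m⁻⁴·cd².
  H = Wb/A (inductance = flux per current),
      = kg·m²·s⁻²·A⁻².
  So H² = kg²·m⁴·s⁻⁴·A⁻⁴.
  V = W/A (potential = power per current),
      = kg·m²·s⁻³·A⁻¹.
  So V⁻¹ = kg⁻¹·m⁻²·s³·A.
  J = N·m (work = force × distance),
      = kg·m²·s⁻².
  C = A·s = s·A (charge = current × time).
  So C⁻² = s⁻²·A⁻².
  Combining: kat²·lx²·H²·V⁻¹·mol²·J·C⁻² = (s⁻²·mol²) · (m⁻⁴·cd²) · (kg²·m⁴·s⁻⁴·A⁻⁴) · (kg⁻¹·m⁻²·s³·A) · mol² · (kg·m²·s⁻²) · (s⁻²·A⁻²) = kg²·s⁻⁷·A⁻⁵·mol⁴·cd².
Both reduce to kg²·s⁻⁷·A⁻⁵·mol⁴·cd².

Yes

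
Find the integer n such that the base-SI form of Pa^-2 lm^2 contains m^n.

Pa = N/m² (pressure = force per area),
    = kg·m⁻¹·s⁻².
So Pa⁻² = kg⁻²·m²·s⁴.
lm = cd·sr = cd (luminous flux; sr is dimensionless).
So lm² = cd².
Combining: Pa⁻²·lm² = (kg⁻²·m²·s⁴) · cd² = kg⁻²·m²·s⁴·cd².
The exponent of m is 2.

2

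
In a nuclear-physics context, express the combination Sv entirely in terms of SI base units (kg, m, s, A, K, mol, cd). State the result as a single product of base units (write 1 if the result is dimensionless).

m²·s⁻²

Sv = m²·s⁻².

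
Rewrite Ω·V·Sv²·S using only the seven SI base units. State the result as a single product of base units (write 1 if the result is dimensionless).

Ω = kg·m²·s⁻³·A⁻².
V = kg·m²·s⁻³·A⁻¹.
Sv = m²·s⁻².
So Sv² = m⁴·s⁻⁴.
S = kg⁻¹·m⁻²·s³·A².
Combining: Ω·V·Sv²·S = (kg·m²·s⁻³·A⁻²) · (kg·m²·s⁻³·A⁻¹) · (m⁴·s⁻⁴) · (kg⁻¹·m⁻²·s³·A²) = kg·m⁶·s⁻⁷·A⁻¹.

kg·m⁶·s⁻⁷·A⁻¹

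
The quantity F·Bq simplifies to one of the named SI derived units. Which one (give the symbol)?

S

F = kg⁻¹·m⁻²·s⁴·A².
Bq = s⁻¹.
Combining: F·Bq = (kg⁻¹·m⁻²·s⁴·A²) · s⁻¹ = kg⁻¹·m⁻²·s³·A².
kg⁻¹·m⁻²·s³·A² is the base-SI form of the siemens.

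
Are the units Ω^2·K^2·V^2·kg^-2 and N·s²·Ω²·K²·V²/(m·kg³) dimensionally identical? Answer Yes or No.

Left side:
  Ω = V/A (resistance = voltage per current),
      = kg·m²·s⁻³·A⁻².
  So Ω² = kg²·m⁴·s⁻⁶·A⁻⁴.
  V = W/A (potential = power per current),
      = kg·m²·s⁻³·A⁻¹.
  So V² = kg²·m⁴·s⁻⁶·A⁻².
  Combining: Ω²·K²·V²·kg⁻² = (kg²·m⁴·s⁻⁶·A⁻⁴) · K² · (kg²·m⁴·s⁻⁶·A⁻²) · kg⁻² = kg²·m⁸·s⁻¹²·A⁻⁶·K².
Right side:
  N = kg·m/s² = kg·m·s⁻² (force = mass × acceleration).
  Ω = V/A (resistance = voltage per current),
      = kg·m²·s⁻³·A⁻².
  So Ω² = kg²·m⁴·s⁻⁶·A⁻⁴.
  V = W/A (potential = power per current),
      = kg·m²·s⁻³·A⁻¹.
  So V² = kg²·m⁴·s⁻⁶·A⁻².
  Combining: m⁻¹·N·s²·Ω²·K²·kg⁻³·V² = m⁻¹ · (kg·m·s⁻²) · s² · (kg²·m⁴·s⁻⁶·A⁻⁴) · K² · kg⁻³ · (kg²·m⁴·s⁻⁶·A⁻²) = kg²·m⁸·s⁻¹²·A⁻⁶·K².
Both reduce to kg²·m⁸·s⁻¹²·A⁻⁶·K².

Yes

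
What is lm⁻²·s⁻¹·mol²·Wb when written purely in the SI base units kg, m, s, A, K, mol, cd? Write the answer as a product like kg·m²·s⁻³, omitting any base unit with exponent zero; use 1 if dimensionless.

kg·m²·s⁻³·A⁻¹·mol²·cd⁻²

lm = cd·sr = cd (luminous flux; sr is dimensionless).
So lm⁻² = cd⁻².
Wb = V·s (flux: a volt is a weber per second),
    = kg·m²·s⁻²·A⁻¹.
Combining: lm⁻²·s⁻¹·mol²·Wb = cd⁻² · s⁻¹ · mol² · (kg·m²·s⁻²·A⁻¹) = kg·m²·s⁻³·A⁻¹·mol²·cd⁻².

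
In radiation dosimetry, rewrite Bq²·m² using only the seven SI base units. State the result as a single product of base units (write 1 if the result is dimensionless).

Bq = s⁻¹.
So Bq² = s⁻².
Combining: Bq²·m² = s⁻² · m² = m²·s⁻².

m²·s⁻²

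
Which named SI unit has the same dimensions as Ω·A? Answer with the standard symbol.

Ω = V/A (resistance = voltage per current),
    = kg·m²·s⁻³·A⁻².
Combining: Ω·A = (kg·m²·s⁻³·A⁻²) · A = kg·m²·s⁻³·A⁻¹.
kg·m²·s⁻³·A⁻¹ is the base-SI form of the volt.

V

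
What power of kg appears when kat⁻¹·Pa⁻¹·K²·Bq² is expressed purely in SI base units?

-1

kat = mol/s = s⁻¹·mol (catalytic activity).
So kat⁻¹ = s·mol⁻¹.
Pa = N/m² (pressure = force per area),
    = kg·m⁻¹·s⁻².
So Pa⁻¹ = kg⁻¹·m·s².
Bq = 1/s = s⁻¹ (activity is decays per second).
So Bq² = s⁻².
Combining: kat⁻¹·Pa⁻¹·K²·Bq² = (s·mol⁻¹) · (kg⁻¹·m·s²) · K² · s⁻² = kg⁻¹·m·s·K²·mol⁻¹.
The exponent of kg is -1.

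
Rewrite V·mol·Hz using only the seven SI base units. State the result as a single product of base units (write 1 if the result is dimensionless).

V = W/A (potential = power per current),
    = kg·m²·s⁻³·A⁻¹.
Hz = 1/s = s⁻¹ (frequency is cycles per second).
Combining: V·mol·Hz = (kg·m²·s⁻³·A⁻¹) · mol · s⁻¹ = kg·m²·s⁻⁴·A⁻¹·mol.

kg·m²·s⁻⁴·A⁻¹·mol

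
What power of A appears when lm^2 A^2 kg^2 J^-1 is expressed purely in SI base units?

2

lm = cd·sr = cd (luminous flux; sr is dimensionless).
So lm² = cd².
J = N·m (work = force × distance),
    = kg·m²·s⁻².
So J⁻¹ = kg⁻¹·m⁻²·s².
Combining: lm²·A²·kg²·J⁻¹ = cd² · A² · kg² · (kg⁻¹·m⁻²·s²) = kg·m⁻²·s²·A²·cd².
The exponent of A is 2.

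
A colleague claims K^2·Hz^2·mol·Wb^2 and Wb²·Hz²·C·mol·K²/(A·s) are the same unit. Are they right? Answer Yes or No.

Yes

Left side:
  Hz = s⁻¹.
  So Hz² = s⁻².
  Wb = kg·m²·s⁻²·A⁻¹.
  So Wb² = kg²·m⁴·s⁻⁴·A⁻².
  Combining: K²·Hz²·mol·Wb² = K² · s⁻² · mol · (kg²·m⁴·s⁻⁴·A⁻²) = kg²·m⁴·s⁻⁶·A⁻²·K²·mol.
Right side:
  Wb = kg·m²·s⁻²·A⁻¹.
  So Wb² = kg²·m⁴·s⁻⁴·A⁻².
  Hz = s⁻¹.
  So Hz² = s⁻².
  C = s·A.
  Combining: Wb²·Hz²·C·mol·A⁻¹·K²·s⁻¹ = (kg²·m⁴·s⁻⁴·A⁻²) · s⁻² · (s·A) · mol · A⁻¹ · K² · s⁻¹ = kg²·m⁴·s⁻⁶·A⁻²·K²·mol.
Both reduce to kg²·m⁴·s⁻⁶·A⁻²·K²·mol.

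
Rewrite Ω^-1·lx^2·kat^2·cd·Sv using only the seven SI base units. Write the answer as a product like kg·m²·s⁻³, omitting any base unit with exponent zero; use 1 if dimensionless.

kg⁻¹·m⁻⁴·s⁻¹·A²·mol²·cd³

Ω = V/A (resistance = voltage per current),
    = kg·m²·s⁻³·A⁻².
So Ω⁻¹ = kg⁻¹·m⁻²·s³·A².
lx = lm/m² (illuminance = luminous flux per area),
    = m⁻²·cd.
So lx² = m⁻⁴·cd².
kat = mol/s = s⁻¹·mol (catalytic activity).
So kat² = s⁻²·mol².
Sv = J/kg (equivalent dose = energy per mass),
    = m²·s⁻².
Combining: Ω⁻¹·lx²·kat²·cd·Sv = (kg⁻¹·m⁻²·s³·A²) · (m⁻⁴·cd²) · (s⁻²·mol²) · cd · (m²·s⁻²) = kg⁻¹·m⁻⁴·s⁻¹·A²·mol²·cd³.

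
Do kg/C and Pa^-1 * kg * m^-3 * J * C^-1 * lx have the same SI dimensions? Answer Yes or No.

No

Left side:
  C = s·A.
  So C⁻¹ = s⁻¹·A⁻¹.
  Combining: C⁻¹·kg = (s⁻¹·A⁻¹) · kg = kg·s⁻¹·A⁻¹.
Right side:
  Pa = N/m² (pressure = force per area),
      = kg·m⁻¹·s⁻².
  So Pa⁻¹ = kg⁻¹·m·s².
  J = N·m (work = force × distance),
      = kg·m²·s⁻².
  C = A·s = s·A (charge = current × time).
  So C⁻¹ = s⁻¹·A⁻¹.
  lx = lm/m² (illuminance = luminous flux per area),
      = m⁻²·cd.
  Combining: Pa⁻¹·kg·m⁻³·J·C⁻¹·lx = (kg⁻¹·m·s²) · kg · m⁻³ · (kg·m²·s⁻²) · (s⁻¹·A⁻¹) · (m⁻²·cd) = kg·m⁻²·s⁻¹·A⁻¹·cd.
Left is kg·s⁻¹·A⁻¹; right is kg·m⁻²·s⁻¹·A⁻¹·cd — different.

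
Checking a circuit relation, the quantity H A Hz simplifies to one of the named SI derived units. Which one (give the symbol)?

H = Wb/A (inductance = flux per current),
    = kg·m²·s⁻²·A⁻².
Hz = 1/s = s⁻¹ (frequency is cycles per second).
Combining: H·A·Hz = (kg·m²·s⁻²·A⁻²) · A · s⁻¹ = kg·m²·s⁻³·A⁻¹.
kg·m²·s⁻³·A⁻¹ is the base-SI form of the volt.

V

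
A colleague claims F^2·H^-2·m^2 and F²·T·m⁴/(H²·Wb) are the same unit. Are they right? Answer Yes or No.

Left side:
  F = kg⁻¹·m⁻²·s⁴·A².
  So F² = kg⁻²·m⁻⁴·s⁸·A⁴.
  H = kg·m²·s⁻²·A⁻².
  So H⁻² = kg⁻²·m⁻⁴·s⁴·A⁴.
  Combining: F²·H⁻²·m² = (kg⁻²·m⁻⁴·s⁸·A⁴) · (kg⁻²·m⁻⁴·s⁴·A⁴) · m² = kg⁻⁴·m⁻⁶·s¹²·A⁸.
Right side:
  F = kg⁻¹·m⁻²·s⁴·A².
  So F² = kg⁻²·m⁻⁴·s⁸·A⁴.
  T = kg·s⁻²·A⁻¹.
  H = kg·m²·s⁻²·A⁻².
  So H⁻² = kg⁻²·m⁻⁴·s⁴·A⁴.
  Wb = kg·m²·s⁻²·A⁻¹.
  So Wb⁻¹ = kg⁻¹·m⁻²·s²·A.
  Combining: F²·T·m⁴·H⁻²·Wb⁻¹ = (kg⁻²·m⁻⁴·s⁸·A⁴) · (kg·s⁻²·A⁻¹) · m⁴ · (kg⁻²·m⁻⁴·s⁴·A⁴) · (kg⁻¹·m⁻²·s²·A) = kg⁻⁴·m⁻⁶·s¹²·A⁸.
Both reduce to kg⁻⁴·m⁻⁶·s¹²·A⁸.

Yes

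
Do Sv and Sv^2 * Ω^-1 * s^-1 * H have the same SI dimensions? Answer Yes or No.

Left side:
  Sv = J/kg (equivalent dose = energy per mass),
      = m²·s⁻².
Right side:
  Sv = m²·s⁻².
  So Sv² = m⁴·s⁻⁴.
  Ω = kg·m²·s⁻³·A⁻².
  So Ω⁻¹ = kg⁻¹·m⁻²·s³·A².
  H = kg·m²·s⁻²·A⁻².
  Combining: Sv²·Ω⁻¹·s⁻¹·H = (m⁴·s⁻⁴) · (kg⁻¹·m⁻²·s³·A²) · s⁻¹ · (kg·m²·s⁻²·A⁻²) = m⁴·s⁻⁴.
Left is m²·s⁻²; right is m⁴·s⁻⁴ — different.

No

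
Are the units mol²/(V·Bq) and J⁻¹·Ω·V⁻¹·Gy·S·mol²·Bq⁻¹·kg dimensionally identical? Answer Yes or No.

Yes

Left side:
  V = W/A (potential = power per current),
      = kg·m²·s⁻³·A⁻¹.
  So V⁻¹ = kg⁻¹·m⁻²·s³·A.
  Bq = 1/s = s⁻¹ (activity is decays per second).
  So Bq⁻¹ = s.
  Combining: mol²·V⁻¹·Bq⁻¹ = mol² · (kg⁻¹·m⁻²·s³·A) · s = kg⁻¹·m⁻²·s⁴·A·mol².
Right side:
  J = N·m (work = force × distance),
      = kg·m²·s⁻².
  So J⁻¹ = kg⁻¹·m⁻²·s².
  Ω = V/A (resistance = voltage per current),
      = kg·m²·s⁻³·A⁻².
  V = W/A (potential = power per current),
      = kg·m²·s⁻³·A⁻¹.
  So V⁻¹ = kg⁻¹·m⁻²·s³·A.
  Gy = J/kg (absorbed dose = energy per mass),
      = m²·s⁻².
  S = 1/Ω (conductance is reciprocal resistance),
      = kg⁻¹·m⁻²·s³·A².
  Bq = 1/s = s⁻¹ (activity is decays per second).
  So Bq⁻¹ = s.
  Combining: J⁻¹·Ω·V⁻¹·Gy·S·mol²·Bq⁻¹·kg = (kg⁻¹·m⁻²·s²) · (kg·m²·s⁻³·A⁻²) · (kg⁻¹·m⁻²·s³·A) · (m²·s⁻²) · (kg⁻¹·m⁻²·s³·A²) · mol² · s · kg = kg⁻¹·m⁻²·s⁴·A·mol².
Both reduce to kg⁻¹·m⁻²·s⁴·A·mol².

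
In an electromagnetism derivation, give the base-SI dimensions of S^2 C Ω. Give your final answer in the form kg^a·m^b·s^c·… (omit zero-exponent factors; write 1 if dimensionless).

S = 1/Ω (conductance is reciprocal resistance),
    = kg⁻¹·m⁻²·s³·A².
So S² = kg⁻²·m⁻⁴·s⁶·A⁴.
C = A·s = s·A (charge = current × time).
Ω = V/A (resistance = voltage per current),
    = kg·m²·s⁻³·A⁻².
Combining: S²·C·Ω = (kg⁻²·m⁻⁴·s⁶·A⁴) · (s·A) · (kg·m²·s⁻³·A⁻²) = kg⁻¹·m⁻²·s⁴·A³.

kg⁻¹·m⁻²·s⁴·A³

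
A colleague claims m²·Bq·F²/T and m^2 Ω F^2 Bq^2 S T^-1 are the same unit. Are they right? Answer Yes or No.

Left side:
  Bq = s⁻¹.
  T = kg·s⁻²·A⁻¹.
  So T⁻¹ = kg⁻¹·s²·A.
  F = kg⁻¹·m⁻²·s⁴·A².
  So F² = kg⁻²·m⁻⁴·s⁸·A⁴.
  Combining: m²·Bq·T⁻¹·F² = m² · s⁻¹ · (kg⁻¹·s²·A) · (kg⁻²·m⁻⁴·s⁸·A⁴) = kg⁻³·m⁻²·s⁹·A⁵.
Right side:
  Ω = kg·m²·s⁻³·A⁻².
  F = kg⁻¹·m⁻²·s⁴·A².
  So F² = kg⁻²·m⁻⁴·s⁸·A⁴.
  Bq = s⁻¹.
  So Bq² = s⁻².
  S = kg⁻¹·m⁻²·s³·A².
  T = kg·s⁻²·A⁻¹.
  So T⁻¹ = kg⁻¹·s²·A.
  Combining: m²·Ω·F²·Bq²·S·T⁻¹ = m² · (kg·m²·s⁻³·A⁻²) · (kg⁻²·m⁻⁴·s⁸·A⁴) · s⁻² · (kg⁻¹·m⁻²·s³·A²) · (kg⁻¹·s²·A) = kg⁻³·m⁻²·s⁸·A⁵.
Left is kg⁻³·m⁻²·s⁹·A⁵; right is kg⁻³·m⁻²·s⁸·A⁵ — different.

No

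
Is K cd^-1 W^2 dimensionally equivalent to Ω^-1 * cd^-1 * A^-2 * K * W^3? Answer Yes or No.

Left side:
  W = kg·m²·s⁻³.
  So W² = kg²·m⁴·s⁻⁶.
  Combining: K·cd⁻¹·W² = K · cd⁻¹ · (kg²·m⁴·s⁻⁶) = kg²·m⁴·s⁻⁶·K·cd⁻¹.
Right side:
  Ω = V/A (resistance = voltage per current),
      = kg·m²·s⁻³·A⁻².
  So Ω⁻¹ = kg⁻¹·m⁻²·s³·A².
  W = J/s (power = energy per time),
      = kg·m²·s⁻³.
  So W³ = kg³·m⁶·s⁻⁹.
  Combining: Ω⁻¹·cd⁻¹·A⁻²·K·W³ = (kg⁻¹·m⁻²·s³·A²) · cd⁻¹ · A⁻² · K · (kg³·m⁶·s⁻⁹) = kg²·m⁴·s⁻⁶·K·cd⁻¹.
Both reduce to kg²·m⁴·s⁻⁶·K·cd⁻¹.

Yes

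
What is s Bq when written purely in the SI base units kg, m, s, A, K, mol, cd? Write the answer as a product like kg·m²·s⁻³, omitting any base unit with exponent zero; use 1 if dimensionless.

Bq = s⁻¹.
Combining: s·Bq = s · s⁻¹ = 1.

1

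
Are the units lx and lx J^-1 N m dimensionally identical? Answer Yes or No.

Left side:
  lx = m⁻²·cd.
Right side:
  lx = m⁻²·cd.
  J = kg·m²·s⁻².
  So J⁻¹ = kg⁻¹·m⁻²·s².
  N = kg·m·s⁻².
  Combining: lx·J⁻¹·N·m = (m⁻²·cd) · (kg⁻¹·m⁻²·s²) · (kg·m·s⁻²) · m = m⁻²·cd.
Both reduce to m⁻²·cd.

Yes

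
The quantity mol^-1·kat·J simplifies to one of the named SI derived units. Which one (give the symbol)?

kat = s⁻¹·mol.
J = kg·m²·s⁻².
Combining: mol⁻¹·kat·J = mol⁻¹ · (s⁻¹·mol) · (kg·m²·s⁻²) = kg·m²·s⁻³.
kg·m²·s⁻³ is the base-SI form of the watt.

W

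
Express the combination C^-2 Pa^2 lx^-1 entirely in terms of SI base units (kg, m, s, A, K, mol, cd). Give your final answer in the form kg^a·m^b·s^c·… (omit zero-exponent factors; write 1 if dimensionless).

C = s·A.
So C⁻² = s⁻²·A⁻².
Pa = kg·m⁻¹·s⁻².
So Pa² = kg²·m⁻²·s⁻⁴.
lx = m⁻²·cd.
So lx⁻¹ = m²·cd⁻¹.
Combining: C⁻²·Pa²·lx⁻¹ = (s⁻²·A⁻²) · (kg²·m⁻²·s⁻⁴) · (m²·cd⁻¹) = kg²·s⁻⁶·A⁻²·cd⁻¹.

kg²·s⁻⁶·A⁻²·cd⁻¹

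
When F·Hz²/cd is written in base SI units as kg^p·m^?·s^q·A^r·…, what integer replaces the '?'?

-2

F = C/V (capacitance = charge per voltage),
    = A·s/(kg·m²·s⁻³·A⁻¹) (substituting C and V),
    = kg⁻¹·m⁻²·s⁴·A².
Hz = 1/s = s⁻¹ (frequency is cycles per second).
So Hz² = s⁻².
Combining: cd⁻¹·F·Hz² = cd⁻¹ · (kg⁻¹·m⁻²·s⁴·A²) · s⁻² = kg⁻¹·m⁻²·s²·A²·cd⁻¹.
The exponent of m is -2.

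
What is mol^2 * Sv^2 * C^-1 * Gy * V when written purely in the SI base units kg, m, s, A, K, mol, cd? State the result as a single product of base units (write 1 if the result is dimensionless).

Sv = m²·s⁻².
So Sv² = m⁴·s⁻⁴.
C = s·A.
So C⁻¹ = s⁻¹·A⁻¹.
Gy = m²·s⁻².
V = kg·m²·s⁻³·A⁻¹.
Combining: mol²·Sv²·C⁻¹·Gy·V = mol² · (m⁴·s⁻⁴) · (s⁻¹·A⁻¹) · (m²·s⁻²) · (kg·m²·s⁻³·A⁻¹) = kg·m⁸·s⁻¹⁰·A⁻²·mol².

kg·m⁸·s⁻¹⁰·A⁻²·mol²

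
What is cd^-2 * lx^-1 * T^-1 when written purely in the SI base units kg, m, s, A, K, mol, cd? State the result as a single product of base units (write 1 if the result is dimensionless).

lx = lm/m² (illuminance = luminous flux per area),
    = m⁻²·cd.
So lx⁻¹ = m²·cd⁻¹.
T = Wb/m² (flux density = flux per area),
    = kg·s⁻²·A⁻¹.
So T⁻¹ = kg⁻¹·s²·A.
Combining: cd⁻²·lx⁻¹·T⁻¹ = cd⁻² · (m²·cd⁻¹) · (kg⁻¹·s²·A) = kg⁻¹·m²·s²·A·cd⁻³.

kg⁻¹·m²·s²·A·cd⁻³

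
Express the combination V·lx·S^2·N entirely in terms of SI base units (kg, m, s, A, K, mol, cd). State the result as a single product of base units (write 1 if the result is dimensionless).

m⁻³·s·A³·cd

V = W/A (potential = power per current),
    = kg·m²·s⁻³·A⁻¹.
lx = lm/m² (illuminance = luminous flux per area),
    = m⁻²·cd.
S = 1/Ω (conductance is reciprocal resistance),
    = kg⁻¹·m⁻²·s³·A².
So S² = kg⁻²·m⁻⁴·s⁶·A⁴.
N = kg·m/s² = kg·m·s⁻² (force = mass × acceleration).
Combining: V·lx·S²·N = (kg·m²·s⁻³·A⁻¹) · (m⁻²·cd) · (kg⁻²·m⁻⁴·s⁶·A⁴) · (kg·m·s⁻²) = m⁻³·s·A³·cd.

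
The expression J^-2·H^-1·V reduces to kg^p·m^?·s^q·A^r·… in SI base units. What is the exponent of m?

-4

J = N·m (work = force × distance),
    = kg·m²·s⁻².
So J⁻² = kg⁻²·m⁻⁴·s⁴.
H = Wb/A (inductance = flux per current),
    = kg·m²·s⁻²·A⁻².
So H⁻¹ = kg⁻¹·m⁻²·s²·A².
V = W/A (potential = power per current),
    = kg·m²·s⁻³·A⁻¹.
Combining: J⁻²·H⁻¹·V = (kg⁻²·m⁻⁴·s⁴) · (kg⁻¹·m⁻²·s²·A²) · (kg·m²·s⁻³·A⁻¹) = kg⁻²·m⁻⁴·s³·A.
The exponent of m is -4.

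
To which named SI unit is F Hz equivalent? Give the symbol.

S

F = C/V (capacitance = charge per voltage),
    = A·s/(kg·m²·s⁻³·A⁻¹) (substituting C and V),
    = kg⁻¹·m⁻²·s⁴·A².
Hz = 1/s = s⁻¹ (frequency is cycles per second).
Combining: F·Hz = (kg⁻¹·m⁻²·s⁴·A²) · s⁻¹ = kg⁻¹·m⁻²·s³·A².
kg⁻¹·m⁻²·s³·A² is the base-SI form of the siemens.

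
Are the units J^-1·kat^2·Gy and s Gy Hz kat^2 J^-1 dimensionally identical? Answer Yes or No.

Left side:
  J = kg·m²·s⁻².
  So J⁻¹ = kg⁻¹·m⁻²·s².
  kat = s⁻¹·mol.
  So kat² = s⁻²·mol².
  Gy = m²·s⁻².
  Combining: J⁻¹·kat²·Gy = (kg⁻¹·m⁻²·s²) · (s⁻²·mol²) · (m²·s⁻²) = kg⁻¹·s⁻²·mol².
Right side:
  Gy = m²·s⁻².
  Hz = s⁻¹.
  kat = s⁻¹·mol.
  So kat² = s⁻²·mol².
  J = kg·m²·s⁻².
  So J⁻¹ = kg⁻¹·m⁻²·s².
  Combining: s·Gy·Hz·kat²·J⁻¹ = s · (m²·s⁻²) · s⁻¹ · (s⁻²·mol²) · (kg⁻¹·m⁻²·s²) = kg⁻¹·s⁻²·mol².
Both reduce to kg⁻¹·s⁻²·mol².

Yes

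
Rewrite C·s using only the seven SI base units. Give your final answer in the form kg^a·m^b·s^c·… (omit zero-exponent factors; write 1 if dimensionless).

s²·A

C = A·s = s·A (charge = current × time).
Combining: C·s = (s·A) · s = s²·A.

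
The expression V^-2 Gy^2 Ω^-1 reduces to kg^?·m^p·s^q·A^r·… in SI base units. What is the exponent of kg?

V = kg·m²·s⁻³·A⁻¹.
So V⁻² = kg⁻²·m⁻⁴·s⁶·A².
Gy = m²·s⁻².
So Gy² = m⁴·s⁻⁴.
Ω = kg·m²·s⁻³·A⁻².
So Ω⁻¹ = kg⁻¹·m⁻²·s³·A².
Combining: V⁻²·Gy²·Ω⁻¹ = (kg⁻²·m⁻⁴·s⁶·A²) · (m⁴·s⁻⁴) · (kg⁻¹·m⁻²·s³·A²) = kg⁻³·m⁻²·s⁵·A⁴.
The exponent of kg is -3.

-3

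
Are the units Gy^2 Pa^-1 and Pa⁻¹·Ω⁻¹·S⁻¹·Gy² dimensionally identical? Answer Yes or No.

Yes

Left side:
  Gy = J/kg (absorbed dose = energy per mass),
      = m²·s⁻².
  So Gy² = m⁴·s⁻⁴.
  Pa = N/m² (pressure = force per area),
      = kg·m⁻¹·s⁻².
  So Pa⁻¹ = kg⁻¹·m·s².
  Combining: Gy²·Pa⁻¹ = (m⁴·s⁻⁴) · (kg⁻¹·m·s²) = kg⁻¹·m⁵·s⁻².
Right side:
  Pa = kg·m⁻¹·s⁻².
  So Pa⁻¹ = kg⁻¹·m·s².
  Ω = kg·m²·s⁻³·A⁻².
  So Ω⁻¹ = kg⁻¹·m⁻²·s³·A².
  S = kg⁻¹·m⁻²·s³·A².
  So S⁻¹ = kg·m²·s⁻³·A⁻².
  Gy = m²·s⁻².
  So Gy² = m⁴·s⁻⁴.
  Combining: Pa⁻¹·Ω⁻¹·S⁻¹·Gy² = (kg⁻¹·m·s²) · (kg⁻¹·m⁻²·s³·A²) · (kg·m²·s⁻³·A⁻²) · (m⁴·s⁻⁴) = kg⁻¹·m⁵·s⁻².
Both reduce to kg⁻¹·m⁵·s⁻².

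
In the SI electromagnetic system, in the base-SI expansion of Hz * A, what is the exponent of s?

-1

Hz = s⁻¹.
Combining: Hz·A = s⁻¹ · A = s⁻¹·A.
The exponent of s is -1.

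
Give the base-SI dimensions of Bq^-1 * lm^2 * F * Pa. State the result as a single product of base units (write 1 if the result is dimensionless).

Bq = 1/s = s⁻¹ (activity is decays per second).
So Bq⁻¹ = s.
lm = cd·sr = cd (luminous flux; sr is dimensionless).
So lm² = cd².
F = C/V (capacitance = charge per voltage),
    = A·s/(kg·m²·s⁻³·A⁻¹) (substituting C and V),
    = kg⁻¹·m⁻²·s⁴·A².
Pa = N/m² (pressure = force per area),
    = kg·m⁻¹·s⁻².
Combining: Bq⁻¹·lm²·F·Pa = s · cd² · (kg⁻¹·m⁻²·s⁴·A²) · (kg·m⁻¹·s⁻²) = m⁻³·s³·A²·cd².

m⁻³·s³·A²·cd²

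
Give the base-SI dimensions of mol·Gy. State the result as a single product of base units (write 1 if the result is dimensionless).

m²·s⁻²·mol

Gy = m²·s⁻².
Combining: mol·Gy = mol · (m²·s⁻²) = m²·s⁻²·mol.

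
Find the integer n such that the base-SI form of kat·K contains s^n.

-1

kat = mol/s = s⁻¹·mol (catalytic activity).
Combining: kat·K = (s⁻¹·mol) · K = s⁻¹·K·mol.
The exponent of s is -1.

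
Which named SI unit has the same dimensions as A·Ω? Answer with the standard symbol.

V

Ω = V/A (resistance = voltage per current),
    = kg·m²·s⁻³·A⁻².
Combining: A·Ω = A · (kg·m²·s⁻³·A⁻²) = kg·m²·s⁻³·A⁻¹.
kg·m²·s⁻³·A⁻¹ is the base-SI form of the volt.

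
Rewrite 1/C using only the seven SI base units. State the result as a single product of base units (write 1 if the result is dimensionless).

s⁻¹·A⁻¹

C = s·A.
So C⁻¹ = s⁻¹·A⁻¹.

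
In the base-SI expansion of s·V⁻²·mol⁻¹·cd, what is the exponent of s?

7

V = W/A (potential = power per current),
    = kg·m²·s⁻³·A⁻¹.
So V⁻² = kg⁻²·m⁻⁴·s⁶·A².
Combining: s·V⁻²·mol⁻¹·cd = s · (kg⁻²·m⁻⁴·s⁶·A²) · mol⁻¹ · cd = kg⁻²·m⁻⁴·s⁷·A²·mol⁻¹·cd.
The exponent of s is 7.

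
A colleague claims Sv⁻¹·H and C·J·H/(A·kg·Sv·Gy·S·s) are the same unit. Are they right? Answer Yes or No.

No

Left side:
  Sv = J/kg (equivalent dose = energy per mass),
      = m²·s⁻².
  So Sv⁻¹ = m⁻²·s².
  H = Wb/A (inductance = flux per current),
      = kg·m²·s⁻²·A⁻².
  Combining: Sv⁻¹·H = (m⁻²·s²) · (kg·m²·s⁻²·A⁻²) = kg·A⁻².
Right side:
  C = s·A.
  J = kg·m²·s⁻².
  H = kg·m²·s⁻²·A⁻².
  Sv = m²·s⁻².
  So Sv⁻¹ = m⁻²·s².
  Gy = m²·s⁻².
  So Gy⁻¹ = m⁻²·s².
  S = kg⁻¹·m⁻²·s³·A².
  So S⁻¹ = kg·m²·s⁻³·A⁻².
  Combining: A⁻¹·kg⁻¹·C·J·H·Sv⁻¹·Gy⁻¹·S⁻¹·s⁻¹ = A⁻¹ · kg⁻¹ · (s·A) · (kg·m²·s⁻²) · (kg·m²·s⁻²·A⁻²) · (m⁻²·s²) · (m⁻²·s²) · (kg·m²·s⁻³·A⁻²) · s⁻¹ = kg²·m²·s⁻³·A⁻⁴.
Left is kg·A⁻²; right is kg²·m²·s⁻³·A⁻⁴ — different.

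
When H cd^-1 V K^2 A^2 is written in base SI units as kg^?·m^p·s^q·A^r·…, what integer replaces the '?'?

H = Wb/A (inductance = flux per current),
    = kg·m²·s⁻²·A⁻².
V = W/A (potential = power per current),
    = kg·m²·s⁻³·A⁻¹.
Combining: H·cd⁻¹·V·K²·A² = (kg·m²·s⁻²·A⁻²) · cd⁻¹ · (kg·m²·s⁻³·A⁻¹) · K² · A² = kg²·m⁴·s⁻⁵·A⁻¹·K²·cd⁻¹.
The exponent of kg is 2.

2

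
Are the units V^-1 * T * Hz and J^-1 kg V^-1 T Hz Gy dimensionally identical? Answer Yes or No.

Yes

Left side:
  V = kg·m²·s⁻³·A⁻¹.
  So V⁻¹ = kg⁻¹·m⁻²·s³·A.
  T = kg·s⁻²·A⁻¹.
  Hz = s⁻¹.
  Combining: V⁻¹·T·Hz = (kg⁻¹·m⁻²·s³·A) · (kg·s⁻²·A⁻¹) · s⁻¹ = m⁻².
Right side:
  J = kg·m²·s⁻².
  So J⁻¹ = kg⁻¹·m⁻²·s².
  V = kg·m²·s⁻³·A⁻¹.
  So V⁻¹ = kg⁻¹·m⁻²·s³·A.
  T = kg·s⁻²·A⁻¹.
  Hz = s⁻¹.
  Gy = m²·s⁻².
  Combining: J⁻¹·kg·V⁻¹·T·Hz·Gy = (kg⁻¹·m⁻²·s²) · kg · (kg⁻¹·m⁻²·s³·A) · (kg·s⁻²·A⁻¹) · s⁻¹ · (m²·s⁻²) = m⁻².
Both reduce to m⁻².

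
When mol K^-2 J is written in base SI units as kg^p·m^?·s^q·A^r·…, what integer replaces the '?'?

2

J = N·m (work = force × distance),
    = kg·m²·s⁻².
Combining: mol·K⁻²·J = mol · K⁻² · (kg·m²·s⁻²) = kg·m²·s⁻²·K⁻²·mol.
The exponent of m is 2.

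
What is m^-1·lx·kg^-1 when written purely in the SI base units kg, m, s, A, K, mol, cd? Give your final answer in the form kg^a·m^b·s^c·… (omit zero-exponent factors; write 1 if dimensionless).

lx = lm/m² (illuminance = luminous flux per area),
    = m⁻²·cd.
Combining: m⁻¹·lx·kg⁻¹ = m⁻¹ · (m⁻²·cd) · kg⁻¹ = kg⁻¹·m⁻³·cd.

kg⁻¹·m⁻³·cd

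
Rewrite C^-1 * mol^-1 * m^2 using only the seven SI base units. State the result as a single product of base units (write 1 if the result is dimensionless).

m²·s⁻¹·A⁻¹·mol⁻¹

C = s·A.
So C⁻¹ = s⁻¹·A⁻¹.
Combining: C⁻¹·mol⁻¹·m² = (s⁻¹·A⁻¹) · mol⁻¹ · m² = m²·s⁻¹·A⁻¹·mol⁻¹.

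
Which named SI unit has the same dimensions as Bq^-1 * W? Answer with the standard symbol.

J

Bq = 1/s = s⁻¹ (activity is decays per second).
So Bq⁻¹ = s.
W = J/s (power = energy per time),
    = kg·m²·s⁻³.
Combining: Bq⁻¹·W = s · (kg·m²·s⁻³) = kg·m²·s⁻².
kg·m²·s⁻² is the base-SI form of the joule.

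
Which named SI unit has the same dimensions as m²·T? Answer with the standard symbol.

Wb

T = Wb/m² (flux density = flux per area),
    = kg·s⁻²·A⁻¹.
Combining: m²·T = m² · (kg·s⁻²·A⁻¹) = kg·m²·s⁻²·A⁻¹.
kg·m²·s⁻²·A⁻¹ is the base-SI form of the weber.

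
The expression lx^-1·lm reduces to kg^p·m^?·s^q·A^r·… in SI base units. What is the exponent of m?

lx = m⁻²·cd.
So lx⁻¹ = m²·cd⁻¹.
lm = cd.
Combining: lx⁻¹·lm = (m²·cd⁻¹) · cd = m².
The exponent of m is 2.

2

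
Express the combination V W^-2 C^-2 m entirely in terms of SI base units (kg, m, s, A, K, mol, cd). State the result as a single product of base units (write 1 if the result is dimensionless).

V = W/A (potential = power per current),
    = kg·m²·s⁻³·A⁻¹.
W = J/s (power = energy per time),
    = kg·m²·s⁻³.
So W⁻² = kg⁻²·m⁻⁴·s⁶.
C = A·s = s·A (charge = current × time).
So C⁻² = s⁻²·A⁻².
Combining: V·W⁻²·C⁻²·m = (kg·m²·s⁻³·A⁻¹) · (kg⁻²·m⁻⁴·s⁶) · (s⁻²·A⁻²) · m = kg⁻¹·m⁻¹·s·A⁻³.

kg⁻¹·m⁻¹·s·A⁻³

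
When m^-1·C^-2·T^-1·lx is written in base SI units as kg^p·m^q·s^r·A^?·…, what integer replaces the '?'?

-1

C = A·s = s·A (charge = current × time).
So C⁻² = s⁻²·A⁻².
T = Wb/m² (flux density = flux per area),
    = kg·s⁻²·A⁻¹.
So T⁻¹ = kg⁻¹·s²·A.
lx = lm/m² (illuminance = luminous flux per area),
    = m⁻²·cd.
Combining: m⁻¹·C⁻²·T⁻¹·lx = m⁻¹ · (s⁻²·A⁻²) · (kg⁻¹·s²·A) · (m⁻²·cd) = kg⁻¹·m⁻³·A⁻¹·cd.
The exponent of A is -1.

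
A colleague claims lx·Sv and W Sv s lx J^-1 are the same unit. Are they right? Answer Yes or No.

Yes

Left side:
  lx = lm/m² (illuminance = luminous flux per area),
      = m⁻²·cd.
  Sv = J/kg (equivalent dose = energy per mass),
      = m²·s⁻².
  Combining: lx·Sv = (m⁻²·cd) · (m²·s⁻²) = s⁻²·cd.
Right side:
  W = J/s (power = energy per time),
      = kg·m²·s⁻³.
  Sv = J/kg (equivalent dose = energy per mass),
      = m²·s⁻².
  lx = lm/m² (illuminance = luminous flux per area),
      = m⁻²·cd.
  J = N·m (work = force × distance),
      = kg·m²·s⁻².
  So J⁻¹ = kg⁻¹·m⁻²·s².
  Combining: W·Sv·s·lx·J⁻¹ = (kg·m²·s⁻³) · (m²·s⁻²) · s · (m⁻²·cd) · (kg⁻¹·m⁻²·s²) = s⁻²·cd.
Both reduce to s⁻²·cd.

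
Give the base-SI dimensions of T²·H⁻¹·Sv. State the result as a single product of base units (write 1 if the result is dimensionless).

kg·s⁻⁴

T = Wb/m² (flux density = flux per area),
    = kg·s⁻²·A⁻¹.
So T² = kg²·s⁻⁴·A⁻².
H = Wb/A (inductance = flux per current),
    = kg·m²·s⁻²·A⁻².
So H⁻¹ = kg⁻¹·m⁻²·s²·A².
Sv = J/kg (equivalent dose = energy per mass),
    = m²·s⁻².
Combining: T²·H⁻¹·Sv = (kg²·s⁻⁴·A⁻²) · (kg⁻¹·m⁻²·s²·A²) · (m²·s⁻²) = kg·s⁻⁴.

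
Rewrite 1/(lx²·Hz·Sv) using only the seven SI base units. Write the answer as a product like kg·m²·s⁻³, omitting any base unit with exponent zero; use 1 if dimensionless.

lx = m⁻²·cd.
So lx⁻² = m⁴·cd⁻².
Hz = s⁻¹.
So Hz⁻¹ = s.
Sv = m²·s⁻².
So Sv⁻¹ = m⁻²·s².
Combining: lx⁻²·Hz⁻¹·Sv⁻¹ = (m⁴·cd⁻²) · s · (m⁻²·s²) = m²·s³·cd⁻².

m²·s³·cd⁻²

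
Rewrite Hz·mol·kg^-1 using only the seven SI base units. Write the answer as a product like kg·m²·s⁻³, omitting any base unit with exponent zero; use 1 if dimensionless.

Hz = s⁻¹.
Combining: Hz·mol·kg⁻¹ = s⁻¹ · mol · kg⁻¹ = kg⁻¹·s⁻¹·mol.

kg⁻¹·s⁻¹·mol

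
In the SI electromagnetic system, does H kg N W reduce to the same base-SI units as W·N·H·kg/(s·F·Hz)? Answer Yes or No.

Left side:
  H = Wb/A (inductance = flux per current),
      = kg·m²·s⁻²·A⁻².
  N = kg·m/s² = kg·m·s⁻² (force = mass × acceleration).
  W = J/s (power = energy per time),
      = kg·m²·s⁻³.
  Combining: H·kg·N·W = (kg·m²·s⁻²·A⁻²) · kg · (kg·m·s⁻²) · (kg·m²·s⁻³) = kg⁴·m⁵·s⁻⁷·A⁻².
Right side:
  F = C/V (capacitance = charge per voltage),
      = A·s/(kg·m²·s⁻³·A⁻¹) (substituting C and V),
      = kg⁻¹·m⁻²·s⁴·A².
  So F⁻¹ = kg·m²·s⁻⁴·A⁻².
  W = J/s (power = energy per time),
      = kg·m²·s⁻³.
  N = kg·m/s² = kg·m·s⁻² (force = mass × acceleration).
  Hz = 1/s = s⁻¹ (frequency is cycles per second).
  So Hz⁻¹ = s.
  H = Wb/A (inductance = flux per current),
      = kg·m²·s⁻²·A⁻².
  Combining: s⁻¹·F⁻¹·W·N·Hz⁻¹·H·kg = s⁻¹ · (kg·m²·s⁻⁴·A⁻²) · (kg·m²·s⁻³) · (kg·m·s⁻²) · s · (kg·m²·s⁻²·A⁻²) · kg = kg⁵·m⁷·s⁻¹¹·A⁻⁴.
Left is kg⁴·m⁵·s⁻⁷·A⁻²; right is kg⁵·m⁷·s⁻¹¹·A⁻⁴ — different.

No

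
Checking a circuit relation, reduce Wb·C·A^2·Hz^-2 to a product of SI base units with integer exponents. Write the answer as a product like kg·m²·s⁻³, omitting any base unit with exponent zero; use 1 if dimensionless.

Wb = kg·m²·s⁻²·A⁻¹.
C = s·A.
Hz = s⁻¹.
So Hz⁻² = s².
Combining: Wb·C·A²·Hz⁻² = (kg·m²·s⁻²·A⁻¹) · (s·A) · A² · s² = kg·m²·s·A².

kg·m²·s·A²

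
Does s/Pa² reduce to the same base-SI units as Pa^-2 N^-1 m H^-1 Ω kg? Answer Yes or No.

Left side:
  Pa = kg·m⁻¹·s⁻².
  So Pa⁻² = kg⁻²·m²·s⁴.
  Combining: Pa⁻²·s = (kg⁻²·m²·s⁴) · s = kg⁻²·m²·s⁵.
Right side:
  Pa = kg·m⁻¹·s⁻².
  So Pa⁻² = kg⁻²·m²·s⁴.
  N = kg·m·s⁻².
  So N⁻¹ = kg⁻¹·m⁻¹·s².
  H = kg·m²·s⁻²·A⁻².
  So H⁻¹ = kg⁻¹·m⁻²·s²·A².
  Ω = kg·m²·s⁻³·A⁻².
  Combining: Pa⁻²·N⁻¹·m·H⁻¹·Ω·kg = (kg⁻²·m²·s⁴) · (kg⁻¹·m⁻¹·s²) · m · (kg⁻¹·m⁻²·s²·A²) · (kg·m²·s⁻³·A⁻²) · kg = kg⁻²·m²·s⁵.
Both reduce to kg⁻²·m²·s⁵.

Yes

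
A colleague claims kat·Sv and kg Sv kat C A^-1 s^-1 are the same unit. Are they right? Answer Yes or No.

Left side:
  kat = mol/s = s⁻¹·mol (catalytic activity).
  Sv = J/kg (equivalent dose = energy per mass),
      = m²·s⁻².
  Combining: kat·Sv = (s⁻¹·mol) · (m²·s⁻²) = m²·s⁻³·mol.
Right side:
  Sv = J/kg (equivalent dose = energy per mass),
      = m²·s⁻².
  kat = mol/s = s⁻¹·mol (catalytic activity).
  C = A·s = s·A (charge = current × time).
  Combining: kg·Sv·kat·C·A⁻¹·s⁻¹ = kg · (m²·s⁻²) · (s⁻¹·mol) · (s·A) · A⁻¹ · s⁻¹ = kg·m²·s⁻³·mol.
Left is m²·s⁻³·mol; right is kg·m²·s⁻³·mol — different.

No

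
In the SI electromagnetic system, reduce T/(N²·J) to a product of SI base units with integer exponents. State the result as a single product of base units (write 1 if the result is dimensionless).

kg⁻²·m⁻⁴·s⁴·A⁻¹

N = kg·m/s² = kg·m·s⁻² (force = mass × acceleration).
So N⁻² = kg⁻²·m⁻²·s⁴.
T = Wb/m² (flux density = flux per area),
    = kg·s⁻²·A⁻¹.
J = N·m (work = force × distance),
    = kg·m²·s⁻².
So J⁻¹ = kg⁻¹·m⁻²·s².
Combining: N⁻²·T·J⁻¹ = (kg⁻²·m⁻²·s⁴) · (kg·s⁻²·A⁻¹) · (kg⁻¹·m⁻²·s²) = kg⁻²·m⁻⁴·s⁴·A⁻¹.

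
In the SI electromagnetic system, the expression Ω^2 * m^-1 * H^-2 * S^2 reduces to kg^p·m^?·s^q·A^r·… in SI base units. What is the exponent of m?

Ω = kg·m²·s⁻³·A⁻².
So Ω² = kg²·m⁴·s⁻⁶·A⁻⁴.
H = kg·m²·s⁻²·A⁻².
So H⁻² = kg⁻²·m⁻⁴·s⁴·A⁴.
S = kg⁻¹·m⁻²·s³·A².
So S² = kg⁻²·m⁻⁴·s⁶·A⁴.
Combining: Ω²·m⁻¹·H⁻²·S² = (kg²·m⁴·s⁻⁶·A⁻⁴) · m⁻¹ · (kg⁻²·m⁻⁴·s⁴·A⁴) · (kg⁻²·m⁻⁴·s⁶·A⁴) = kg⁻²·m⁻⁵·s⁴·A⁴.
The exponent of m is -5.

-5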